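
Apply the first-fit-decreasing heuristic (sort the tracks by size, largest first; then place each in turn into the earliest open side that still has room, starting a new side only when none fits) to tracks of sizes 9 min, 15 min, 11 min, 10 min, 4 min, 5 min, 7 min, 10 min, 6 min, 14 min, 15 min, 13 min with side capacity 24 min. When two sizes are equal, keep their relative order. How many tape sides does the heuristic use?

Sorted descending: 15, 15, 14, 13, 11, 10, 10, 9, 7, 6, 5, 4.
  15 → side 1 (new)  [load 15/24]
  15 → side 2 (new)  [load 15/24]
  14 → side 3 (new)  [load 14/24]
  13 → side 4 (new)  [load 13/24]
  11 → side 4  [load 24/24]
  10 → side 3  [load 24/24]
  10 → side 5 (new)  [load 10/24]
  9 → side 1  [load 24/24]
  7 → side 2  [load 22/24]
  6 → side 5  [load 16/24]
  5 → side 5  [load 21/24]
  4 → side 6 (new)  [load 4/24]
6 tape sides opened.

6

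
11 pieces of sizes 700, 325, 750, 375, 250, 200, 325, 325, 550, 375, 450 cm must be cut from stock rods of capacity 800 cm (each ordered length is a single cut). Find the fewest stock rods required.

Total = 750 + 700 + 550 + 450 + 375 + 375 + 325 + 325 + 325 + 250 + 200 = 4625 cm.
Lower bound: ⌈4625/800⌉ = 6 stock rods.
A packing using 7 stock rods:
  stock rod 1: 750 = 750
  stock rod 2: 700 = 700
  stock rod 3: 550 + 250 = 800
  stock rod 4: 450 + 325 = 775
  stock rod 5: 375 + 375 = 750
  stock rod 6: 325 + 325 = 650
  stock rod 7: 200 = 200
No arrangement into 6 stock rods stays within capacity, so 7 is optimal.

7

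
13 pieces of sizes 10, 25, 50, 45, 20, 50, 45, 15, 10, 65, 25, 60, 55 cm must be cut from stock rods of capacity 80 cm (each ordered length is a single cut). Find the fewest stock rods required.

7

Total = 65 + 60 + 55 + 50 + 50 + 45 + 45 + 25 + 25 + 20 + 15 + 10 + 10 = 475 cm.
Lower bound: ⌈475/80⌉ = 6 stock rods.
Also, 7 pieces each exceed 40 cm, and no two of those can share a stock rod, so at least 7 stock rods are needed.
A packing using 7 stock rods:
  stock rod 1: 65 + 15 = 80
  stock rod 2: 60 + 20 = 80
  stock rod 3: 55 + 25 = 80
  stock rod 4: 50 + 25 = 75
  stock rod 5: 50 + 10 + 10 = 70
  stock rod 6: 45 = 45
  stock rod 7: 45 = 45
This matches the lower bound, so 7 is optimal.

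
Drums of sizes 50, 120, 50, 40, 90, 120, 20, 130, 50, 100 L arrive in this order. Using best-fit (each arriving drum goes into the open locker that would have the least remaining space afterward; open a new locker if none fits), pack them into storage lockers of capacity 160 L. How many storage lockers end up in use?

  50 → locker 1 (new)  [load 50/160]
  120 → locker 2 (new)  [load 120/160]
  50 → locker 1  [load 100/160]
  40 → locker 2  [load 160/160]
  90 → locker 3 (new)  [load 90/160]
  120 → locker 4 (new)  [load 120/160]
  20 → locker 4  [load 140/160]
  130 → locker 5 (new)  [load 130/160]
  50 → locker 1  [load 150/160]
  100 → locker 6 (new)  [load 100/160]
6 storage lockers opened.

6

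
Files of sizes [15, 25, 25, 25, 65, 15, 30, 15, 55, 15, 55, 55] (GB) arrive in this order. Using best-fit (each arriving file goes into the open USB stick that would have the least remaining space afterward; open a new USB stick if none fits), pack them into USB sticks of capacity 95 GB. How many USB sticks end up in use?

  15 → USB stick 1 (new)  [load 15/95]
  25 → USB stick 1  [load 40/95]
  25 → USB stick 1  [load 65/95]
  25 → USB stick 1  [load 90/95]
  65 → USB stick 2 (new)  [load 65/95]
  15 → USB stick 2  [load 80/95]
  30 → USB stick 3 (new)  [load 30/95]
  15 → USB stick 2  [load 95/95]
  55 → USB stick 3  [load 85/95]
  15 → USB stick 4 (new)  [load 15/95]
  55 → USB stick 4  [load 70/95]
  55 → USB stick 5 (new)  [load 55/95]
5 USB sticks opened.

5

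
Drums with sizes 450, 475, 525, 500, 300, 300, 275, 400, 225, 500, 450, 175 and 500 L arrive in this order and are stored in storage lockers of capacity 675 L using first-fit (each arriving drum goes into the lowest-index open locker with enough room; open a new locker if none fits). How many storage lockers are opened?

9

  450 → locker 1 (new)  [load 450/675]
  475 → locker 2 (new)  [load 475/675]
  525 → locker 3 (new)  [load 525/675]
  500 → locker 4 (new)  [load 500/675]
  300 → locker 5 (new)  [load 300/675]
  300 → locker 5  [load 600/675]
  275 → locker 6 (new)  [load 275/675]
  400 → locker 6  [load 675/675]
  225 → locker 1  [load 675/675]
  500 → locker 7 (new)  [load 500/675]
  450 → locker 8 (new)  [load 450/675]
  175 → locker 2  [load 650/675]
  500 → locker 9 (new)  [load 500/675]
9 storage lockers opened.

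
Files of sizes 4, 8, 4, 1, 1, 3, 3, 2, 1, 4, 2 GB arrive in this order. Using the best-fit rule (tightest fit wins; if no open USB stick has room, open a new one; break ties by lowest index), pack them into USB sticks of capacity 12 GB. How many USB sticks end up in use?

3

  4 → USB stick 1 (new)  [load 4/12]
  8 → USB stick 1  [load 12/12]
  4 → USB stick 2 (new)  [load 4/12]
  1 → USB stick 2  [load 5/12]
  1 → USB stick 2  [load 6/12]
  3 → USB stick 2  [load 9/12]
  3 → USB stick 2  [load 12/12]
  2 → USB stick 3 (new)  [load 2/12]
  1 → USB stick 3  [load 3/12]
  4 → USB stick 3  [load 7/12]
  2 → USB stick 3  [load 9/12]
3 USB sticks opened.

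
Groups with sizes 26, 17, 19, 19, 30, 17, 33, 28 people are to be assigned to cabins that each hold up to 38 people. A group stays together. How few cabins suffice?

6

Total = 33 + 30 + 28 + 26 + 19 + 19 + 17 + 17 = 189 people.
Lower bound: ⌈189/38⌉ = 5 cabins.
A packing using 6 cabins:
  cabin 1: 33 = 33
  cabin 2: 30 = 30
  cabin 3: 28 = 28
  cabin 4: 26 = 26
  cabin 5: 19 + 19 = 38
  cabin 6: 17 + 17 = 34
No arrangement into 5 cabins stays within capacity, so 6 is optimal.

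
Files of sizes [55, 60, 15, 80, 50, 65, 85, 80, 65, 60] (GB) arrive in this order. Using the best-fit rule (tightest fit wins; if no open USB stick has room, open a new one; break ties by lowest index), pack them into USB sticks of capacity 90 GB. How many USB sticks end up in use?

9

  55 → USB stick 1 (new)  [load 55/90]
  60 → USB stick 2 (new)  [load 60/90]
  15 → USB stick 2  [load 75/90]
  80 → USB stick 3 (new)  [load 80/90]
  50 → USB stick 4 (new)  [load 50/90]
  65 → USB stick 5 (new)  [load 65/90]
  85 → USB stick 6 (new)  [load 85/90]
  80 → USB stick 7 (new)  [load 80/90]
  65 → USB stick 8 (new)  [load 65/90]
  60 → USB stick 9 (new)  [load 60/90]
9 USB sticks opened.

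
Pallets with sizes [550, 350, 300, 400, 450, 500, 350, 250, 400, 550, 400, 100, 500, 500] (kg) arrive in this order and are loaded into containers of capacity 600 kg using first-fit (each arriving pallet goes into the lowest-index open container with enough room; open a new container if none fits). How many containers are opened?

  550 → container 1 (new)  [load 550/600]
  350 → container 2 (new)  [load 350/600]
  300 → container 3 (new)  [load 300/600]
  400 → container 4 (new)  [load 400/600]
  450 → container 5 (new)  [load 450/600]
  500 → container 6 (new)  [load 500/600]
  350 → container 7 (new)  [load 350/600]
  250 → container 2  [load 600/600]
  400 → container 8 (new)  [load 400/600]
  550 → container 9 (new)  [load 550/600]
  400 → container 10 (new)  [load 400/600]
  100 → container 3  [load 400/600]
  500 → container 11 (new)  [load 500/600]
  500 → container 12 (new)  [load 500/600]
12 containers opened.

12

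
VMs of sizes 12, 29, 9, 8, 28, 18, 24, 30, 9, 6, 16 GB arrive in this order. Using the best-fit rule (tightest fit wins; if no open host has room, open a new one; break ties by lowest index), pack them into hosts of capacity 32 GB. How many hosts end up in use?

  12 → host 1 (new)  [load 12/32]
  29 → host 2 (new)  [load 29/32]
  9 → host 1  [load 21/32]
  8 → host 1  [load 29/32]
  28 → host 3 (new)  [load 28/32]
  18 → host 4 (new)  [load 18/32]
  24 → host 5 (new)  [load 24/32]
  30 → host 6 (new)  [load 30/32]
  9 → host 4  [load 27/32]
  6 → host 5  [load 30/32]
  16 → host 7 (new)  [load 16/32]
7 hosts opened.

7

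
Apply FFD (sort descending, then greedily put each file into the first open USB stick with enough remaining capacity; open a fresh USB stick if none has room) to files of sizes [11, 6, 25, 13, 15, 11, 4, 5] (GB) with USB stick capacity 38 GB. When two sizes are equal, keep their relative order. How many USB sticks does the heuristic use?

3

Sorted descending: 25, 15, 13, 11, 11, 6, 5, 4.
  25 → USB stick 1 (new)  [load 25/38]
  15 → USB stick 2 (new)  [load 15/38]
  13 → USB stick 1  [load 38/38]
  11 → USB stick 2  [load 26/38]
  11 → USB stick 2  [load 37/38]
  6 → USB stick 3 (new)  [load 6/38]
  5 → USB stick 3  [load 11/38]
  4 → USB stick 3  [load 15/38]
3 USB sticks opened.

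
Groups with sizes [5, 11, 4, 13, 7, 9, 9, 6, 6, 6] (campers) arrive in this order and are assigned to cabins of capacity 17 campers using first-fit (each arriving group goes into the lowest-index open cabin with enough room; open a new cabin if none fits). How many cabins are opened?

  5 → cabin 1 (new)  [load 5/17]
  11 → cabin 1  [load 16/17]
  4 → cabin 2 (new)  [load 4/17]
  13 → cabin 2  [load 17/17]
  7 → cabin 3 (new)  [load 7/17]
  9 → cabin 3  [load 16/17]
  9 → cabin 4 (new)  [load 9/17]
  6 → cabin 4  [load 15/17]
  6 → cabin 5 (new)  [load 6/17]
  6 → cabin 5  [load 12/17]
5 cabins opened.

5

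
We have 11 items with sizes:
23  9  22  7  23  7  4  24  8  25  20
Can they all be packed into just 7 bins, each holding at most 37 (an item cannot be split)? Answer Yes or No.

A valid assignment using 6 bins:
  bin 1: 25 + 9 = 34
  bin 2: 24 + 8 + 4 = 36
  bin 3: 23 + 7 + 7 = 37
  bin 4: 23 = 23
  bin 5: 22 = 22
  bin 6: 20 = 20
That uses only 6 ≤ 7, so 7 bins are enough.

Yes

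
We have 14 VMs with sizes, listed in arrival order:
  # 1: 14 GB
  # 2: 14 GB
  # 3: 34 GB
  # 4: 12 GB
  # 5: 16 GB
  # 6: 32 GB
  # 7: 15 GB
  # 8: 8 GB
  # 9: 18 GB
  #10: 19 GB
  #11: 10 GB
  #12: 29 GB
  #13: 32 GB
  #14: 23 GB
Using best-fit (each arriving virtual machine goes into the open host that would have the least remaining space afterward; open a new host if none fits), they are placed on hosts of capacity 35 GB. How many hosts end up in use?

  14 → host 1 (new)  [load 14/35]
  14 → host 1  [load 28/35]
  34 → host 2 (new)  [load 34/35]
  12 → host 3 (new)  [load 12/35]
  16 → host 3  [load 28/35]
  32 → host 4 (new)  [load 32/35]
  15 → host 5 (new)  [load 15/35]
  8 → host 5  [load 23/35]
  18 → host 6 (new)  [load 18/35]
  19 → host 7 (new)  [load 19/35]
  10 → host 5  [load 33/35]
  29 → host 8 (new)  [load 29/35]
  32 → host 9 (new)  [load 32/35]
  23 → host 10 (new)  [load 23/35]
10 hosts opened.

10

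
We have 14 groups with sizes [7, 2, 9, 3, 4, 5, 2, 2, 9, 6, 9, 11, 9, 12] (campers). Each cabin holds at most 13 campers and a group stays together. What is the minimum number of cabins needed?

8

Total = 12 + 11 + 9 + 9 + 9 + 9 + 7 + 6 + 5 + 4 + 3 + 2 + 2 + 2 = 90 campers.
Lower bound: ⌈90/13⌉ = 7 cabins.
A packing using 8 cabins:
  cabin 1: 12 = 12
  cabin 2: 11 + 2 = 13
  cabin 3: 9 + 4 = 13
  cabin 4: 9 + 3 = 12
  cabin 5: 9 + 2 + 2 = 13
  cabin 6: 9 = 9
  cabin 7: 7 + 6 = 13
  cabin 8: 5 = 5
No arrangement into 7 cabins stays within capacity, so 8 is optimal.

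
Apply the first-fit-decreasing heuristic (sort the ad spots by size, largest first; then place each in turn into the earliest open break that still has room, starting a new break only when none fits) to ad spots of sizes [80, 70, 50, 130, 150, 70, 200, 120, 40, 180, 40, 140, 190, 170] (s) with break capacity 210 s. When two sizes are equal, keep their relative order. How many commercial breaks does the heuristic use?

9

Sorted descending: 200, 190, 180, 170, 150, 140, 130, 120, 80, 70, 70, 50, 40, 40.
  200 → break 1 (new)  [load 200/210]
  190 → break 2 (new)  [load 190/210]
  180 → break 3 (new)  [load 180/210]
  170 → break 4 (new)  [load 170/210]
  150 → break 5 (new)  [load 150/210]
  140 → break 6 (new)  [load 140/210]
  130 → break 7 (new)  [load 130/210]
  120 → break 8 (new)  [load 120/210]
  80 → break 7  [load 210/210]
  70 → break 6  [load 210/210]
  70 → break 8  [load 190/210]
  50 → break 5  [load 200/210]
  40 → break 4  [load 210/210]
  40 → break 9 (new)  [load 40/210]
9 commercial breaks opened.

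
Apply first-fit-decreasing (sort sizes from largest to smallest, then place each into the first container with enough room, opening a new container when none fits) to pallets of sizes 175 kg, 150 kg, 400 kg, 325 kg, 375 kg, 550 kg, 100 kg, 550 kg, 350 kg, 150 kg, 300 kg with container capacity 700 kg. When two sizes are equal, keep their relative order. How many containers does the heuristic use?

Sorted descending: 550, 550, 400, 375, 350, 325, 300, 175, 150, 150, 100.
  550 → container 1 (new)  [load 550/700]
  550 → container 2 (new)  [load 550/700]
  400 → container 3 (new)  [load 400/700]
  375 → container 4 (new)  [load 375/700]
  350 → container 5 (new)  [load 350/700]
  325 → container 4  [load 700/700]
  300 → container 3  [load 700/700]
  175 → container 5  [load 525/700]
  150 → container 1  [load 700/700]
  150 → container 2  [load 700/700]
  100 → container 5  [load 625/700]
5 containers opened.

5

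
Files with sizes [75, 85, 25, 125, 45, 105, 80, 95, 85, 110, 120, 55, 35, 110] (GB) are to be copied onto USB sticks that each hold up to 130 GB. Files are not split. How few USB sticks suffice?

Total = 125 + 120 + 110 + 110 + 105 + 95 + 85 + 85 + 80 + 75 + 55 + 45 + 35 + 25 = 1150 GB.
Lower bound: ⌈1150/130⌉ = 9 USB sticks.
Also, 10 files each exceed 65 GB, and no two of those can share a USB stick, so at least 10 USB sticks are needed.
A packing using 10 USB sticks:
  USB stick 1: 125 = 125
  USB stick 2: 120 = 120
  USB stick 3: 110 = 110
  USB stick 4: 110 = 110
  USB stick 5: 105 + 25 = 130
  USB stick 6: 95 + 35 = 130
  USB stick 7: 85 + 45 = 130
  USB stick 8: 85 = 85
  USB stick 9: 80 = 80
  USB stick 10: 75 + 55 = 130
This matches the lower bound, so 10 is optimal.

10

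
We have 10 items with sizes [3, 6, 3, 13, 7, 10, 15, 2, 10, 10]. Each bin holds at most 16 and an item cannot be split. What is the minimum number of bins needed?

Total = 15 + 13 + 10 + 10 + 10 + 7 + 6 + 3 + 3 + 2 = 79.
Lower bound: ⌈79/16⌉ = 5 bins.
A packing using 6 bins:
  bin 1: 15 = 15
  bin 2: 13 + 3 = 16
  bin 3: 10 + 6 = 16
  bin 4: 10 + 3 + 2 = 15
  bin 5: 10 = 10
  bin 6: 7 = 7
No arrangement into 5 bins stays within capacity, so 6 is optimal.

6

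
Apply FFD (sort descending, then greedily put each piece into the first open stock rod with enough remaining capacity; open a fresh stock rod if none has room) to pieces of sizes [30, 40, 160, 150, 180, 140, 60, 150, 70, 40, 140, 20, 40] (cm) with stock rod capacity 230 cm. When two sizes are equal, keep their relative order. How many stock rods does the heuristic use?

6

Sorted descending: 180, 160, 150, 150, 140, 140, 70, 60, 40, 40, 40, 30, 20.
  180 → stock rod 1 (new)  [load 180/230]
  160 → stock rod 2 (new)  [load 160/230]
  150 → stock rod 3 (new)  [load 150/230]
  150 → stock rod 4 (new)  [load 150/230]
  140 → stock rod 5 (new)  [load 140/230]
  140 → stock rod 6 (new)  [load 140/230]
  70 → stock rod 2  [load 230/230]
  60 → stock rod 3  [load 210/230]
  40 → stock rod 1  [load 220/230]
  40 → stock rod 4  [load 190/230]
  40 → stock rod 4  [load 230/230]
  30 → stock rod 5  [load 170/230]
  20 → stock rod 3  [load 230/230]
6 stock rods opened.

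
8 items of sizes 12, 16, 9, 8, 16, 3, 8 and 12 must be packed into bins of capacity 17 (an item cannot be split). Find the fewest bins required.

6

Total = 16 + 16 + 12 + 12 + 9 + 8 + 8 + 3 = 84.
Lower bound: ⌈84/17⌉ = 5 bins.
A packing using 6 bins:
  bin 1: 16 = 16
  bin 2: 16 = 16
  bin 3: 12 + 3 = 15
  bin 4: 12 = 12
  bin 5: 9 + 8 = 17
  bin 6: 8 = 8
No arrangement into 5 bins stays within capacity, so 6 is optimal.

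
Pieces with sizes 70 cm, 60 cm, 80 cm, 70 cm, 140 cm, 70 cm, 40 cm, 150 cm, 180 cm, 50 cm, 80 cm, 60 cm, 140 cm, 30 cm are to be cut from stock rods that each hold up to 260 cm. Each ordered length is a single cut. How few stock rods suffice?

5

Total = 180 + 150 + 140 + 140 + 80 + 80 + 70 + 70 + 70 + 60 + 60 + 50 + 40 + 30 = 1220 cm.
Lower bound: ⌈1220/260⌉ = 5 stock rods.
A packing using 5 stock rods:
  stock rod 1: 180 + 80 = 260
  stock rod 2: 150 + 80 + 30 = 260
  stock rod 3: 140 + 70 + 50 = 260
  stock rod 4: 140 + 70 + 40 = 250
  stock rod 5: 70 + 60 + 60 = 190
This matches the lower bound, so 5 is optimal.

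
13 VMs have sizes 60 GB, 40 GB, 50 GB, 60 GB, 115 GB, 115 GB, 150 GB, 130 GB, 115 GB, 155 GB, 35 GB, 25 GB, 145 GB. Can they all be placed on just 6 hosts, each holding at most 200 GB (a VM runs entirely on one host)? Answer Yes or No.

Total = 1195 GB; ⌈1195/200⌉ = 6.
7 VMs each exceed half the capacity and cannot share a host, forcing at least 7 hosts.
At least 7 hosts are required, but only 6 are allowed.

No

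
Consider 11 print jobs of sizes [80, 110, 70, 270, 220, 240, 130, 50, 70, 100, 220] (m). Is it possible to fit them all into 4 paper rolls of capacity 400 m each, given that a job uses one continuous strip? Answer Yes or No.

A valid assignment using 4 paper rolls:
  roll 1: 270 + 130 = 400
  roll 2: 240 + 110 + 50 = 400
  roll 3: 220 + 100 + 80 = 400
  roll 4: 220 + 70 + 70 = 360
Every load is within 400 m, so 4 paper rolls suffice.

Yes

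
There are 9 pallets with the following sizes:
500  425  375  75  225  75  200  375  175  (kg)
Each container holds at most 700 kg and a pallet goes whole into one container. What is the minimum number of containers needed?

Total = 500 + 425 + 375 + 375 + 225 + 200 + 175 + 75 + 75 = 2425 kg.
Lower bound: ⌈2425/700⌉ = 4 containers.
A packing using 4 containers:
  container 1: 500 + 200 = 700
  container 2: 425 + 225 = 650
  container 3: 375 + 175 + 75 + 75 = 700
  container 4: 375 = 375
This matches the lower bound, so 4 is optimal.

4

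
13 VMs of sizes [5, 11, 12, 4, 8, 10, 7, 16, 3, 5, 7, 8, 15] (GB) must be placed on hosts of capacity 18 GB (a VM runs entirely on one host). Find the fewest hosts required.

7

Total = 16 + 15 + 12 + 11 + 10 + 8 + 8 + 7 + 7 + 5 + 5 + 4 + 3 = 111 GB.
Lower bound: ⌈111/18⌉ = 7 hosts.
A packing using 7 hosts:
  host 1: 16 = 16
  host 2: 15 + 3 = 18
  host 3: 12 + 5 = 17
  host 4: 11 + 7 = 18
  host 5: 10 + 8 = 18
  host 6: 8 + 7 = 15
  host 7: 5 + 4 = 9
This matches the lower bound, so 7 is optimal.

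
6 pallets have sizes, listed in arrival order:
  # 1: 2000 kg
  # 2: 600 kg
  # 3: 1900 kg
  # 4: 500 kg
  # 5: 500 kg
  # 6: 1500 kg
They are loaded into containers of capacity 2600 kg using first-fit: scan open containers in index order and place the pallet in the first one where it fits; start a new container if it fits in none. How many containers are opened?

3

  2000 → container 1 (new)  [load 2000/2600]
  600 → container 1  [load 2600/2600]
  1900 → container 2 (new)  [load 1900/2600]
  500 → container 2  [load 2400/2600]
  500 → container 3 (new)  [load 500/2600]
  1500 → container 3  [load 2000/2600]
3 containers opened.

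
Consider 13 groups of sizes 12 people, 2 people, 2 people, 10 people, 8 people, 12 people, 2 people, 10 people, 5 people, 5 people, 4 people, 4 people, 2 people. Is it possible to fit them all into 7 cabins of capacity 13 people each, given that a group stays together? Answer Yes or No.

Yes

A valid assignment using 7 cabins:
  cabin 1: 12 = 12
  cabin 2: 12 = 12
  cabin 3: 10 + 2 = 12
  cabin 4: 10 + 2 = 12
  cabin 5: 8 + 5 = 13
  cabin 6: 5 + 4 + 4 = 13
  cabin 7: 2 + 2 = 4
Every load is within 13 people, so 7 cabins suffice.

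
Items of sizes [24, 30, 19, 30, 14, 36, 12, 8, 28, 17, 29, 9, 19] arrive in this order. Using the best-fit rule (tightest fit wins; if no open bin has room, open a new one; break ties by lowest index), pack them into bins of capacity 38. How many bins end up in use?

8

  24 → bin 1 (new)  [load 24/38]
  30 → bin 2 (new)  [load 30/38]
  19 → bin 3 (new)  [load 19/38]
  30 → bin 4 (new)  [load 30/38]
  14 → bin 1  [load 38/38]
  36 → bin 5 (new)  [load 36/38]
  12 → bin 3  [load 31/38]
  8 → bin 2  [load 38/38]
  28 → bin 6 (new)  [load 28/38]
  17 → bin 7 (new)  [load 17/38]
  29 → bin 8 (new)  [load 29/38]
  9 → bin 8  [load 38/38]
  19 → bin 7  [load 36/38]
8 bins opened.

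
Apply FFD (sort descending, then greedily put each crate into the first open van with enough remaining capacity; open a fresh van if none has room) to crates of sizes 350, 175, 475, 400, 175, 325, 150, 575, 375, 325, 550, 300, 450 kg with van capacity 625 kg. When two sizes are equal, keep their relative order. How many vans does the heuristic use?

Sorted descending: 575, 550, 475, 450, 400, 375, 350, 325, 325, 300, 175, 175, 150.
  575 → van 1 (new)  [load 575/625]
  550 → van 2 (new)  [load 550/625]
  475 → van 3 (new)  [load 475/625]
  450 → van 4 (new)  [load 450/625]
  400 → van 5 (new)  [load 400/625]
  375 → van 6 (new)  [load 375/625]
  350 → van 7 (new)  [load 350/625]
  325 → van 8 (new)  [load 325/625]
  325 → van 9 (new)  [load 325/625]
  300 → van 8  [load 625/625]
  175 → van 4  [load 625/625]
  175 → van 5  [load 575/625]
  150 → van 3  [load 625/625]
9 vans opened.

9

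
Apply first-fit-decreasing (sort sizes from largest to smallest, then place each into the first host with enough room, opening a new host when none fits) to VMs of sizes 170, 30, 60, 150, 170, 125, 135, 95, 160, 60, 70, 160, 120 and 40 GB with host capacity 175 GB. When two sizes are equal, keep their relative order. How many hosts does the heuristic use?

10

Sorted descending: 170, 170, 160, 160, 150, 135, 125, 120, 95, 70, 60, 60, 40, 30.
  170 → host 1 (new)  [load 170/175]
  170 → host 2 (new)  [load 170/175]
  160 → host 3 (new)  [load 160/175]
  160 → host 4 (new)  [load 160/175]
  150 → host 5 (new)  [load 150/175]
  135 → host 6 (new)  [load 135/175]
  125 → host 7 (new)  [load 125/175]
  120 → host 8 (new)  [load 120/175]
  95 → host 9 (new)  [load 95/175]
  70 → host 9  [load 165/175]
  60 → host 10 (new)  [load 60/175]
  60 → host 10  [load 120/175]
  40 → host 6  [load 175/175]
  30 → host 7  [load 155/175]
10 hosts opened.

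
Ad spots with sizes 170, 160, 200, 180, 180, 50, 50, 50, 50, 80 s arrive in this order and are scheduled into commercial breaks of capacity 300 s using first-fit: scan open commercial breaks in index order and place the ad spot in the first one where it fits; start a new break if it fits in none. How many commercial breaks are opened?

  170 → break 1 (new)  [load 170/300]
  160 → break 2 (new)  [load 160/300]
  200 → break 3 (new)  [load 200/300]
  180 → break 4 (new)  [load 180/300]
  180 → break 5 (new)  [load 180/300]
  50 → break 1  [load 220/300]
  50 → break 1  [load 270/300]
  50 → break 2  [load 210/300]
  50 → break 2  [load 260/300]
  80 → break 3  [load 280/300]
5 commercial breaks opened.

5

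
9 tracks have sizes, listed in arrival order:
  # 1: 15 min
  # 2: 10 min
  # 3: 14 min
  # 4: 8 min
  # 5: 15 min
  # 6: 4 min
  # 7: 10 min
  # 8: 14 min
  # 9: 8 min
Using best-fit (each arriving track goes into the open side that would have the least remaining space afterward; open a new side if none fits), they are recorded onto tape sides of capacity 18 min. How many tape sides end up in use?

6

  15 → side 1 (new)  [load 15/18]
  10 → side 2 (new)  [load 10/18]
  14 → side 3 (new)  [load 14/18]
  8 → side 2  [load 18/18]
  15 → side 4 (new)  [load 15/18]
  4 → side 3  [load 18/18]
  10 → side 5 (new)  [load 10/18]
  14 → side 6 (new)  [load 14/18]
  8 → side 5  [load 18/18]
6 tape sides opened.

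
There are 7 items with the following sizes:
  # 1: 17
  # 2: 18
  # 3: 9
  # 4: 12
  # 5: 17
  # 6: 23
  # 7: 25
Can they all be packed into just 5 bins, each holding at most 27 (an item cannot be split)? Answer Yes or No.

No

Total = 121; ⌈121/27⌉ = 5.
The bound of 5 does not rule out 5, but exhaustive search shows no assignment into 5 bins of capacity 27 exists — the minimum is 6.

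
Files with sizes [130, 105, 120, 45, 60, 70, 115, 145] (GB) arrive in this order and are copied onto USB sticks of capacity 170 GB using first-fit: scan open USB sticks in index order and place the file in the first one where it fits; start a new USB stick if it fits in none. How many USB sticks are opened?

  130 → USB stick 1 (new)  [load 130/170]
  105 → USB stick 2 (new)  [load 105/170]
  120 → USB stick 3 (new)  [load 120/170]
  45 → USB stick 2  [load 150/170]
  60 → USB stick 4 (new)  [load 60/170]
  70 → USB stick 4  [load 130/170]
  115 → USB stick 5 (new)  [load 115/170]
  145 → USB stick 6 (new)  [load 145/170]
6 USB sticks opened.

6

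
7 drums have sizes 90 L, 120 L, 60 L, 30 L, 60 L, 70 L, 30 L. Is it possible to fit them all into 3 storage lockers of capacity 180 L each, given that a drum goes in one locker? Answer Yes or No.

A valid assignment using 3 storage lockers:
  locker 1: 120 + 60 = 180
  locker 2: 90 + 70 = 160
  locker 3: 60 + 30 + 30 = 120
Every load is within 180 L, so 3 storage lockers suffice.

Yes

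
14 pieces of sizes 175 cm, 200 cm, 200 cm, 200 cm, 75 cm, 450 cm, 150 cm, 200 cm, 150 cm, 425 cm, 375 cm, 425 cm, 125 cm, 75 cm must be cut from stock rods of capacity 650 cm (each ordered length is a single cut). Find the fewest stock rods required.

Total = 450 + 425 + 425 + 375 + 200 + 200 + 200 + 200 + 175 + 150 + 150 + 125 + 75 + 75 = 3225 cm.
Lower bound: ⌈3225/650⌉ = 5 stock rods.
A packing using 5 stock rods:
  stock rod 1: 450 + 200 = 650
  stock rod 2: 425 + 200 = 625
  stock rod 3: 425 + 150 + 75 = 650
  stock rod 4: 375 + 200 + 75 = 650
  stock rod 5: 200 + 175 + 150 + 125 = 650
This matches the lower bound, so 5 is optimal.

5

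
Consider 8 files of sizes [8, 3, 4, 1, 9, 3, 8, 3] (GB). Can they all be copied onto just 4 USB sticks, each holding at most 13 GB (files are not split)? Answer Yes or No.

Yes

A valid assignment using 4 USB sticks:
  USB stick 1: 9 + 4 = 13
  USB stick 2: 8 + 3 + 1 = 12
  USB stick 3: 8 + 3 = 11
  USB stick 4: 3 = 3
Every load is within 13 GB, so 4 USB sticks suffice.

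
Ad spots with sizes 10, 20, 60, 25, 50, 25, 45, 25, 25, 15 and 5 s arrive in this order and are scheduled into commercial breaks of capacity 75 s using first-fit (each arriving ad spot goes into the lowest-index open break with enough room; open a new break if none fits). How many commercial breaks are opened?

5

  10 → break 1 (new)  [load 10/75]
  20 → break 1  [load 30/75]
  60 → break 2 (new)  [load 60/75]
  25 → break 1  [load 55/75]
  50 → break 3 (new)  [load 50/75]
  25 → break 3  [load 75/75]
  45 → break 4 (new)  [load 45/75]
  25 → break 4  [load 70/75]
  25 → break 5 (new)  [load 25/75]
  15 → break 1  [load 70/75]
  5 → break 1  [load 75/75]
5 commercial breaks opened.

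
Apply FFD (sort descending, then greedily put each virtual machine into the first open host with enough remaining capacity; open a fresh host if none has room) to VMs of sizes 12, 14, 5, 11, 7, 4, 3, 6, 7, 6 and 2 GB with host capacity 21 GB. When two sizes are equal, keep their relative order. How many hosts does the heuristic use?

4

Sorted descending: 14, 12, 11, 7, 7, 6, 6, 5, 4, 3, 2.
  14 → host 1 (new)  [load 14/21]
  12 → host 2 (new)  [load 12/21]
  11 → host 3 (new)  [load 11/21]
  7 → host 1  [load 21/21]
  7 → host 2  [load 19/21]
  6 → host 3  [load 17/21]
  6 → host 4 (new)  [load 6/21]
  5 → host 4  [load 11/21]
  4 → host 3  [load 21/21]
  3 → host 4  [load 14/21]
  2 → host 2  [load 21/21]
4 hosts opened.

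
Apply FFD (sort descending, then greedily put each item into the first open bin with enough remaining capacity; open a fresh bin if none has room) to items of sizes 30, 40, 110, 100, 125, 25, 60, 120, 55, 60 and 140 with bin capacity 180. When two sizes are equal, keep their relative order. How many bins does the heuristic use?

Sorted descending: 140, 125, 120, 110, 100, 60, 60, 55, 40, 30, 25.
  140 → bin 1 (new)  [load 140/180]
  125 → bin 2 (new)  [load 125/180]
  120 → bin 3 (new)  [load 120/180]
  110 → bin 4 (new)  [load 110/180]
  100 → bin 5 (new)  [load 100/180]
  60 → bin 3  [load 180/180]
  60 → bin 4  [load 170/180]
  55 → bin 2  [load 180/180]
  40 → bin 1  [load 180/180]
  30 → bin 5  [load 130/180]
  25 → bin 5  [load 155/180]
5 bins opened.

5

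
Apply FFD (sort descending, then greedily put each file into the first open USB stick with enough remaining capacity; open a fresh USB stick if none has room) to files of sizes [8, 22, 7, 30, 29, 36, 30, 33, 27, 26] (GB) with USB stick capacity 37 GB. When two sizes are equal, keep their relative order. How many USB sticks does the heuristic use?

8

Sorted descending: 36, 33, 30, 30, 29, 27, 26, 22, 8, 7.
  36 → USB stick 1 (new)  [load 36/37]
  33 → USB stick 2 (new)  [load 33/37]
  30 → USB stick 3 (new)  [load 30/37]
  30 → USB stick 4 (new)  [load 30/37]
  29 → USB stick 5 (new)  [load 29/37]
  27 → USB stick 6 (new)  [load 27/37]
  26 → USB stick 7 (new)  [load 26/37]
  22 → USB stick 8 (new)  [load 22/37]
  8 → USB stick 5  [load 37/37]
  7 → USB stick 3  [load 37/37]
8 USB sticks opened.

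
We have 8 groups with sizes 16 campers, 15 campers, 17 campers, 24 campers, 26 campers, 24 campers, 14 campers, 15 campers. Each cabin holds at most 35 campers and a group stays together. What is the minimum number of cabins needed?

Total = 26 + 24 + 24 + 17 + 16 + 15 + 15 + 14 = 151 campers.
Lower bound: ⌈151/35⌉ = 5 cabins.
A packing using 6 cabins:
  cabin 1: 26 = 26
  cabin 2: 24 = 24
  cabin 3: 24 = 24
  cabin 4: 17 + 16 = 33
  cabin 5: 15 + 15 = 30
  cabin 6: 14 = 14
No arrangement into 5 cabins stays within capacity, so 6 is optimal.

6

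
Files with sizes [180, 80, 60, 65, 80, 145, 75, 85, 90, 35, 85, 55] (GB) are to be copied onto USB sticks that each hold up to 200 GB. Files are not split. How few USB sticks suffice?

Total = 180 + 145 + 90 + 85 + 85 + 80 + 80 + 75 + 65 + 60 + 55 + 35 = 1035 GB.
Lower bound: ⌈1035/200⌉ = 6 USB sticks.
A packing using 6 USB sticks:
  USB stick 1: 180 = 180
  USB stick 2: 145 + 55 = 200
  USB stick 3: 90 + 85 = 175
  USB stick 4: 85 + 80 + 35 = 200
  USB stick 5: 80 + 75 = 155
  USB stick 6: 65 + 60 = 125
This matches the lower bound, so 6 is optimal.

6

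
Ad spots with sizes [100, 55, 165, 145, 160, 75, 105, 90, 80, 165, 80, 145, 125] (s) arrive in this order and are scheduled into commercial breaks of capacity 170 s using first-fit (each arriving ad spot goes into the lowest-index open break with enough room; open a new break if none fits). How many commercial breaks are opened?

10

  100 → break 1 (new)  [load 100/170]
  55 → break 1  [load 155/170]
  165 → break 2 (new)  [load 165/170]
  145 → break 3 (new)  [load 145/170]
  160 → break 4 (new)  [load 160/170]
  75 → break 5 (new)  [load 75/170]
  105 → break 6 (new)  [load 105/170]
  90 → break 5  [load 165/170]
  80 → break 7 (new)  [load 80/170]
  165 → break 8 (new)  [load 165/170]
  80 → break 7  [load 160/170]
  145 → break 9 (new)  [load 145/170]
  125 → break 10 (new)  [load 125/170]
10 commercial breaks opened.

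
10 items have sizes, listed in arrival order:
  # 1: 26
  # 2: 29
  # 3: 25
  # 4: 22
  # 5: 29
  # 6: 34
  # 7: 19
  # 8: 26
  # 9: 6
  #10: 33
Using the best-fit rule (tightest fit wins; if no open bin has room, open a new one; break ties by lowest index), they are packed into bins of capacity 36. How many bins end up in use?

9

  26 → bin 1 (new)  [load 26/36]
  29 → bin 2 (new)  [load 29/36]
  25 → bin 3 (new)  [load 25/36]
  22 → bin 4 (new)  [load 22/36]
  29 → bin 5 (new)  [load 29/36]
  34 → bin 6 (new)  [load 34/36]
  19 → bin 7 (new)  [load 19/36]
  26 → bin 8 (new)  [load 26/36]
  6 → bin 2  [load 35/36]
  33 → bin 9 (new)  [load 33/36]
9 bins opened.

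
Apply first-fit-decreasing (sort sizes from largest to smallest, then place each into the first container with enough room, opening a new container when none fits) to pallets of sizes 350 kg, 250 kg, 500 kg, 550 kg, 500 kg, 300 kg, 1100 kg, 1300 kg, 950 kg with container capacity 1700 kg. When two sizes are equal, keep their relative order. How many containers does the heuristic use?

Sorted descending: 1300, 1100, 950, 550, 500, 500, 350, 300, 250.
  1300 → container 1 (new)  [load 1300/1700]
  1100 → container 2 (new)  [load 1100/1700]
  950 → container 3 (new)  [load 950/1700]
  550 → container 2  [load 1650/1700]
  500 → container 3  [load 1450/1700]
  500 → container 4 (new)  [load 500/1700]
  350 → container 1  [load 1650/1700]
  300 → container 4  [load 800/1700]
  250 → container 3  [load 1700/1700]
4 containers opened.

4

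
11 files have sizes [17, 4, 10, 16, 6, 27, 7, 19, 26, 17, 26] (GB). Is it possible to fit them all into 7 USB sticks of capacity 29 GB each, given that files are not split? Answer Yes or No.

Yes

A valid assignment using 7 USB sticks:
  USB stick 1: 27 = 27
  USB stick 2: 26 = 26
  USB stick 3: 26 = 26
  USB stick 4: 19 + 10 = 29
  USB stick 5: 17 + 7 + 4 = 28
  USB stick 6: 17 + 6 = 23
  USB stick 7: 16 = 16
Every load is within 29 GB, so 7 USB sticks suffice.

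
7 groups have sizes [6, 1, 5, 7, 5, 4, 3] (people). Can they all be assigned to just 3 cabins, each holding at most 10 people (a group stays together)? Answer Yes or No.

Total = 31 people; ⌈31/10⌉ = 4.
At least 4 cabins are required, but only 3 are allowed.

No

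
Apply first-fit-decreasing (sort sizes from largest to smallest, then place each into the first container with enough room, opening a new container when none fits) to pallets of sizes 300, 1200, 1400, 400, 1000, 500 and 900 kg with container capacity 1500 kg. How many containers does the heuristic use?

Sorted descending: 1400, 1200, 1000, 900, 500, 400, 300.
  1400 → container 1 (new)  [load 1400/1500]
  1200 → container 2 (new)  [load 1200/1500]
  1000 → container 3 (new)  [load 1000/1500]
  900 → container 4 (new)  [load 900/1500]
  500 → container 3  [load 1500/1500]
  400 → container 4  [load 1300/1500]
  300 → container 2  [load 1500/1500]
4 containers opened.

4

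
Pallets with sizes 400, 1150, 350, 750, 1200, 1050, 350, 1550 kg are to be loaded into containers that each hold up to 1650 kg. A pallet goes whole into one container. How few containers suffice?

5

Total = 1550 + 1200 + 1150 + 1050 + 750 + 400 + 350 + 350 = 6800 kg.
Lower bound: ⌈6800/1650⌉ = 5 containers.
A packing using 5 containers:
  container 1: 1550 = 1550
  container 2: 1200 + 400 = 1600
  container 3: 1150 + 350 = 1500
  container 4: 1050 + 350 = 1400
  container 5: 750 = 750
This matches the lower bound, so 5 is optimal.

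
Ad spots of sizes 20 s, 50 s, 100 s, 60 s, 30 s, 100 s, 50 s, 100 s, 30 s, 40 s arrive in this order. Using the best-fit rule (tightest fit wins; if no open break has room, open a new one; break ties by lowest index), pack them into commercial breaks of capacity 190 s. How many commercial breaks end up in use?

  20 → break 1 (new)  [load 20/190]
  50 → break 1  [load 70/190]
  100 → break 1  [load 170/190]
  60 → break 2 (new)  [load 60/190]
  30 → break 2  [load 90/190]
  100 → break 2  [load 190/190]
  50 → break 3 (new)  [load 50/190]
  100 → break 3  [load 150/190]
  30 → break 3  [load 180/190]
  40 → break 4 (new)  [load 40/190]
4 commercial breaks opened.

4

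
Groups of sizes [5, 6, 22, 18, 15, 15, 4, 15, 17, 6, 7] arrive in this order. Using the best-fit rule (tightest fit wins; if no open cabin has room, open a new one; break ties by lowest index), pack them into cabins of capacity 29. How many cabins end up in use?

  5 → cabin 1 (new)  [load 5/29]
  6 → cabin 1  [load 11/29]
  22 → cabin 2 (new)  [load 22/29]
  18 → cabin 1  [load 29/29]
  15 → cabin 3 (new)  [load 15/29]
  15 → cabin 4 (new)  [load 15/29]
  4 → cabin 2  [load 26/29]
  15 → cabin 5 (new)  [load 15/29]
  17 → cabin 6 (new)  [load 17/29]
  6 → cabin 6  [load 23/29]
  7 → cabin 3  [load 22/29]
6 cabins opened.

6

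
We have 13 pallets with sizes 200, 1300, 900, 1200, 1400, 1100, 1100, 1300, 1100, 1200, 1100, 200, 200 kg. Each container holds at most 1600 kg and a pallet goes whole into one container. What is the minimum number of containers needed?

10

Total = 1400 + 1300 + 1300 + 1200 + 1200 + 1100 + 1100 + 1100 + 1100 + 900 + 200 + 200 + 200 = 12300 kg.
Lower bound: ⌈12300/1600⌉ = 8 containers.
Also, 10 pallets each exceed 800 kg, and no two of those can share a container, so at least 10 containers are needed.
A packing using 10 containers:
  container 1: 1400 + 200 = 1600
  container 2: 1300 + 200 = 1500
  container 3: 1300 + 200 = 1500
  container 4: 1200 = 1200
  container 5: 1200 = 1200
  container 6: 1100 = 1100
  container 7: 1100 = 1100
  container 8: 1100 = 1100
  container 9: 1100 = 1100
  container 10: 900 = 900
This matches the lower bound, so 10 is optimal.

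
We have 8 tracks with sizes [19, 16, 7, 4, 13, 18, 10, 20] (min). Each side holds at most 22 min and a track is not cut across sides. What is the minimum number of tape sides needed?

6

Total = 20 + 19 + 18 + 16 + 13 + 10 + 7 + 4 = 107 min.
Lower bound: ⌈107/22⌉ = 5 tape sides.
A packing using 6 tape sides:
  side 1: 20 = 20
  side 2: 19 = 19
  side 3: 18 + 4 = 22
  side 4: 16 = 16
  side 5: 13 + 7 = 20
  side 6: 10 = 10
No arrangement into 5 tape sides stays within capacity, so 6 is optimal.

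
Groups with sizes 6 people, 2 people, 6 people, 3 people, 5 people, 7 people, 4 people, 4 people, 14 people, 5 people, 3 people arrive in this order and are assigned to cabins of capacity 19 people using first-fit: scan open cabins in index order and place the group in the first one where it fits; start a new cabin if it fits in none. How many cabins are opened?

4

  6 → cabin 1 (new)  [load 6/19]
  2 → cabin 1  [load 8/19]
  6 → cabin 1  [load 14/19]
  3 → cabin 1  [load 17/19]
  5 → cabin 2 (new)  [load 5/19]
  7 → cabin 2  [load 12/19]
  4 → cabin 2  [load 16/19]
  4 → cabin 3 (new)  [load 4/19]
  14 → cabin 3  [load 18/19]
  5 → cabin 4 (new)  [load 5/19]
  3 → cabin 2  [load 19/19]
4 cabins opened.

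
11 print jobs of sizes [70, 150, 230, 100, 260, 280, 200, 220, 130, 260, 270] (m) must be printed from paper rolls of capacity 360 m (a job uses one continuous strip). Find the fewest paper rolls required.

Total = 280 + 270 + 260 + 260 + 230 + 220 + 200 + 150 + 130 + 100 + 70 = 2170 m.
Lower bound: ⌈2170/360⌉ = 7 paper rolls.
A packing using 7 paper rolls:
  roll 1: 280 + 70 = 350
  roll 2: 270 = 270
  roll 3: 260 + 100 = 360
  roll 4: 260 = 260
  roll 5: 230 + 130 = 360
  roll 6: 220 = 220
  roll 7: 200 + 150 = 350
This matches the lower bound, so 7 is optimal.

7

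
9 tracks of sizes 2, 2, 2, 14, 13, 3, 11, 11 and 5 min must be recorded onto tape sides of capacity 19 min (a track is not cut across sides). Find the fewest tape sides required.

4

Total = 14 + 13 + 11 + 11 + 5 + 3 + 2 + 2 + 2 = 63 min.
Lower bound: ⌈63/19⌉ = 4 tape sides.
A packing using 4 tape sides:
  side 1: 14 + 5 = 19
  side 2: 13 + 3 + 2 = 18
  side 3: 11 + 2 + 2 = 15
  side 4: 11 = 11
This matches the lower bound, so 4 is optimal.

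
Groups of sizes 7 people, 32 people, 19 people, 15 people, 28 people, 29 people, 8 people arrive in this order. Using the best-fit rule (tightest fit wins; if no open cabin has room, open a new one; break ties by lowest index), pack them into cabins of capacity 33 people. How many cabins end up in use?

5

  7 → cabin 1 (new)  [load 7/33]
  32 → cabin 2 (new)  [load 32/33]
  19 → cabin 1  [load 26/33]
  15 → cabin 3 (new)  [load 15/33]
  28 → cabin 4 (new)  [load 28/33]
  29 → cabin 5 (new)  [load 29/33]
  8 → cabin 3  [load 23/33]
5 cabins opened.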